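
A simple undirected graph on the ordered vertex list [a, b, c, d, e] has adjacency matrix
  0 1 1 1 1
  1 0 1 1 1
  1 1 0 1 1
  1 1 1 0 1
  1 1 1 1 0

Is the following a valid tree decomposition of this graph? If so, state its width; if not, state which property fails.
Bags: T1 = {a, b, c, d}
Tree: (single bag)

No — vertex e appears in no bag.

A tree decomposition must satisfy three properties: every vertex lies in some bag; for every edge, both endpoints lie together in some bag; and for every vertex, the bags containing it form a connected subtree. Here vertex e appears in no bag, so the decomposition is invalid.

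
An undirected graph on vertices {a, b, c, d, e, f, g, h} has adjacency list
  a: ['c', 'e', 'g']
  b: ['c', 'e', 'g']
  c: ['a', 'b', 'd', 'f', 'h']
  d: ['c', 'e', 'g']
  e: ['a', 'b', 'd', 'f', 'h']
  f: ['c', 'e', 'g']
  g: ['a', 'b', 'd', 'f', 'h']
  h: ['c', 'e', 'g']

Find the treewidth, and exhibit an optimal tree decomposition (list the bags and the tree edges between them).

The largest bag has 4 vertices, giving width 3; this decomposition certifies tw(G) ≤ 3. For the lower bound: the 4 vertex sets {g,h}, {a,c}, {e}, {f} are disjoint, each induces a connected subgraph, and every pair is joined by at least one edge of G. Contracting each set to a single vertex therefore yields K_{4} as a minor, and since treewidth is minor-monotone, tw(G) ≥ tw(K_{4}) = 3. Hence tw(G) = 3 exactly.

Treewidth 3.
One such decomposition:
Bags: B1 = {c, e, g, h}  B2 = {a, c, e, g}  B3 = {c, e, f, g}  B4 = {b, c, e, g}  B5 = {c, d, e, g}
Tree: B1–B2, B2–B3, B3–B4, B4–B5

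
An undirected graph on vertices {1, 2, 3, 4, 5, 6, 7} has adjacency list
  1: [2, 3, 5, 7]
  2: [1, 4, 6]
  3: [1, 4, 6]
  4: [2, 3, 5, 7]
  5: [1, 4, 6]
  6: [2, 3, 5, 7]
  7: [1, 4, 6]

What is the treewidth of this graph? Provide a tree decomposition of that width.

Treewidth 3.
One such decomposition:
Bags: B1 = {1, 3, 4, 6}  B2 = {1, 4, 5, 6}  B3 = {1, 2, 4, 6}  B4 = {1, 4, 6, 7}
Tree: B1–B2, B2–B3, B3–B4

The largest bag has 4 vertices, giving width 3; this decomposition certifies tw(G) ≤ 3. For the lower bound: the 4 vertex sets {3,4}, {1,5}, {6}, {2} are disjoint, each induces a connected subgraph, and every pair is joined by at least one edge of G. Contracting each set to a single vertex therefore yields K_{4} as a minor, and since treewidth is minor-monotone, tw(G) ≥ tw(K_{4}) = 3. The upper and lower bounds meet at 3, so that is the treewidth.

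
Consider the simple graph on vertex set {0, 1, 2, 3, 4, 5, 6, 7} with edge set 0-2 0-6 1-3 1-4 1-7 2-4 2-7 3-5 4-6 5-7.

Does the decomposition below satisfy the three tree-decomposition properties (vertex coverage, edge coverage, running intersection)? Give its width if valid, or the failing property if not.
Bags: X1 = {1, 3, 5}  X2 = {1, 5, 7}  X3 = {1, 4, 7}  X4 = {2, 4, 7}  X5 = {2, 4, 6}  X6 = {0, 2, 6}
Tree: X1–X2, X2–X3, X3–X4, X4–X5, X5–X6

Vertex coverage: the bags together contain {0, 1, 2, 3, 4, 5, 6, 7}, the full vertex set. Edge coverage: each edge of G has both endpoints in at least one bag. Running intersection: for every vertex, the bags containing it form a connected subtree. All three properties hold, so this is a valid tree decomposition of width max|bag| − 1 = 2, and hence tw(G) ≤ 2.

Yes; width 2.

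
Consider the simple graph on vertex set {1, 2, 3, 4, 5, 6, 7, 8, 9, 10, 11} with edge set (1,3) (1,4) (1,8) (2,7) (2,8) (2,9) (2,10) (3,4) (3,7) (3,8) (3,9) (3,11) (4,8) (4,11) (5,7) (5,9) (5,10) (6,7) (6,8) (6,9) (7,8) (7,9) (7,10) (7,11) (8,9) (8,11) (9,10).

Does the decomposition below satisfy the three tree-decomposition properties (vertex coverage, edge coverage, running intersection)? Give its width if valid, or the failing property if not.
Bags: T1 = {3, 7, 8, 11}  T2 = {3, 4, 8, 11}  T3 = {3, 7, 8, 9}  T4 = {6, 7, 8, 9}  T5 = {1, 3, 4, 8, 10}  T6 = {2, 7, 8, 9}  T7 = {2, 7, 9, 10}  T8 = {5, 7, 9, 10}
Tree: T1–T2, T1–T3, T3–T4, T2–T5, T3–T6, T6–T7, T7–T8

A tree decomposition must satisfy three properties: every vertex lies in some bag; for every edge, both endpoints lie together in some bag; and for every vertex, the bags containing it form a connected subtree. Here bags containing vertex 10 are not connected in the tree, so the decomposition is invalid.

No — bags containing vertex 10 are not connected in the tree.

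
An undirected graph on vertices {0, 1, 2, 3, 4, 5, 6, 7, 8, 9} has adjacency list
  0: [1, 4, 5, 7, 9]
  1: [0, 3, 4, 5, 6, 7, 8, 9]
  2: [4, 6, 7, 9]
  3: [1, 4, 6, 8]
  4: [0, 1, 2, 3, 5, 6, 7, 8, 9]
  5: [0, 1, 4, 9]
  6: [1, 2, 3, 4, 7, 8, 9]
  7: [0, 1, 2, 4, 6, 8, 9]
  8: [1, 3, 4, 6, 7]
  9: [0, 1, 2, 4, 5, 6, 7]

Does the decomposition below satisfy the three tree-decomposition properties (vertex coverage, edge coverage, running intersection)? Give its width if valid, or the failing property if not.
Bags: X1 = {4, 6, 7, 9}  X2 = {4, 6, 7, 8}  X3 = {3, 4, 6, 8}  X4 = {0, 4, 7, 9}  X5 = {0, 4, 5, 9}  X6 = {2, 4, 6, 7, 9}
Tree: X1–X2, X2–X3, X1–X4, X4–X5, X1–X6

No — vertex 1 appears in no bag.

A tree decomposition must satisfy three properties: every vertex lies in some bag; for every edge, both endpoints lie together in some bag; and for every vertex, the bags containing it form a connected subtree. Here vertex 1 appears in no bag, so the decomposition is invalid.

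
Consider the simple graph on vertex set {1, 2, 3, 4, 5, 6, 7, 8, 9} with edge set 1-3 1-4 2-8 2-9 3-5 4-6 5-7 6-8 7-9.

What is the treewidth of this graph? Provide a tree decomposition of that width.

Treewidth 2.
Bags: B1 = {1, 3, 4}  B2 = {3, 4, 5}  B3 = {4, 5, 7}  B4 = {4, 7, 9}  B5 = {2, 4, 9}  B6 = {2, 4, 8}  B7 = {4, 6, 8}
Tree: B1–B2, B2–B3, B3–B4, B4–B5, B5–B6, B6–B7

Each bag holds 3 vertices, so the decomposition has width 2, which upper-bounds the treewidth. Since 4–1–3–5–7–9–2–8–6–4 is a cycle in G, G is not acyclic. Forests are exactly the graphs of treewidth ≤ 1, so tw(G) ≥ 2. Hence tw(G) = 2 exactly.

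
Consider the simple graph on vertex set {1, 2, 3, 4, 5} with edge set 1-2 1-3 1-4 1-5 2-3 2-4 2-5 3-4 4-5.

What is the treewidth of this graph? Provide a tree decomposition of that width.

Treewidth 3.
Bags: B1 = {1, 2, 3, 4}  B2 = {1, 2, 4, 5}
Tree: B1–B2

Each bag holds 4 vertices, so the decomposition has width 3, which upper-bounds the treewidth. On the other hand G contains the 4-clique {1, 2, 3, 4}. A clique must lie in a single bag of any decomposition, so no decomposition can have width below 3. Combining the bounds, tw(G) = 3.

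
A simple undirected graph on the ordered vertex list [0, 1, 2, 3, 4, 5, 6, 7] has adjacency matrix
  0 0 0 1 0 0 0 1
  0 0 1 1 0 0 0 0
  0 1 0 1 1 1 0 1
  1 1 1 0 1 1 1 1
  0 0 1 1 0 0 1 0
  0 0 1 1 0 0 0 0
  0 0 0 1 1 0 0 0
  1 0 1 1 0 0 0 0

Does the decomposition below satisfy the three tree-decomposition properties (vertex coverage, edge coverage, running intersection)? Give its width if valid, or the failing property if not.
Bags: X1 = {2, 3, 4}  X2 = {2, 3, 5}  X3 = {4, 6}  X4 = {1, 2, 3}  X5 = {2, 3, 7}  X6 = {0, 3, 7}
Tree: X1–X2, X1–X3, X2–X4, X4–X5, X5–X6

No — edge (3,6) lies in no bag.

A tree decomposition must satisfy three properties: every vertex lies in some bag; for every edge, both endpoints lie together in some bag; and for every vertex, the bags containing it form a connected subtree. Here edge (3,6) lies in no bag, so the decomposition is invalid.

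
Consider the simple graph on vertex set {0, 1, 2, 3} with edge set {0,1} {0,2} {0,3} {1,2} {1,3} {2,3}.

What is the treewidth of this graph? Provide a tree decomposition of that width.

With just one bag of size 4, the width is 4 − 1 = 3, so tw(G) ≤ 3. For the lower bound, the 4 vertices {0, 1, 2, 3} are pairwise adjacent, and any tree decomposition puts a clique entirely inside one bag — forcing width ≥ 3. Combining the bounds, tw(G) = 3.

Treewidth 3.
One such decomposition:
Bags: B1 = {0, 1, 2, 3}
Tree: (single bag)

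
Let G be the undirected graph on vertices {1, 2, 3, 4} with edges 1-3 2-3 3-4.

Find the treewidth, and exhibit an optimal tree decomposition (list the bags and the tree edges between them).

Treewidth 1.
Bags: B1 = {2, 3}  B2 = {3, 4}  B3 = {1, 3}
Tree: B1–B2, B2–B3

The largest bag has 2 vertices, giving width 1; this decomposition certifies tw(G) ≤ 1. Any graph with an edge has treewidth ≥ 1, and G has the edge 2–3. Combining the bounds, tw(G) = 1.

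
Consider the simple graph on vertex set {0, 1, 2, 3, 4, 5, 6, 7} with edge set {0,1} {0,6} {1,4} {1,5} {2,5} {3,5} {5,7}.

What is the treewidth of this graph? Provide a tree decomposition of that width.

Treewidth 1.
One such decomposition:
Bags: B1 = {1, 5}  B2 = {0, 1}  B3 = {0, 6}  B4 = {3, 5}  B5 = {2, 5}  B6 = {1, 4}  B7 = {5, 7}
Tree: B1–B2, B2–B3, B1–B4, B1–B5, B2–B6, B4–B7

Every bag has size at most 2, so the width is 2 − 1 = 1 and tw(G) ≤ 1. G has an edge, so its treewidth is at least 1. Therefore the treewidth is 1.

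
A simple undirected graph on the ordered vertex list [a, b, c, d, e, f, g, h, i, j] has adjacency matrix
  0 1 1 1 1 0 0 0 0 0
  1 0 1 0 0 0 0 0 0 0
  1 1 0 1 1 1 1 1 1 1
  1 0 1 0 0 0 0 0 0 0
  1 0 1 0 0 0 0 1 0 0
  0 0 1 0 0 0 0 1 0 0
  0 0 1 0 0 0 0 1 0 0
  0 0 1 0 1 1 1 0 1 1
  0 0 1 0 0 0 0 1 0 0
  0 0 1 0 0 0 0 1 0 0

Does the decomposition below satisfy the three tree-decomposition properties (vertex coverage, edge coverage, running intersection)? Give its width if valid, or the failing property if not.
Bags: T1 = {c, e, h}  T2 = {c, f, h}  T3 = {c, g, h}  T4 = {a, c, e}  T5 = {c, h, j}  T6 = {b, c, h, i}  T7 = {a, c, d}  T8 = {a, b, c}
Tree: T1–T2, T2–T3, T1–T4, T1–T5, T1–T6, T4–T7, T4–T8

No — bags containing vertex b are not connected in the tree.

A tree decomposition must satisfy three properties: every vertex lies in some bag; for every edge, both endpoints lie together in some bag; and for every vertex, the bags containing it form a connected subtree. Here bags containing vertex b are not connected in the tree, so the decomposition is invalid.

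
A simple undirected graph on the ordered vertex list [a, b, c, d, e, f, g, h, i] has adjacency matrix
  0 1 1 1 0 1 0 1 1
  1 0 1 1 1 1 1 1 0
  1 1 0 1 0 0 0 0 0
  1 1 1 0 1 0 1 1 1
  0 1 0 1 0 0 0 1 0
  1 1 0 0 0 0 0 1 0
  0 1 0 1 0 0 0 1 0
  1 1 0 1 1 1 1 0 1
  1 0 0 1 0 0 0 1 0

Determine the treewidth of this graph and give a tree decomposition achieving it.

The largest bag has 4 vertices, giving width 3; this decomposition certifies tw(G) ≤ 3. For the lower bound, the 4 vertices {b, d, g, h} are pairwise adjacent, and any tree decomposition puts a clique entirely inside one bag — forcing width ≥ 3. The upper and lower bounds meet at 3, so that is the treewidth.

Treewidth 3.
Bags: B1 = {a, b, d, h}  B2 = {b, d, g, h}  B3 = {a, b, c, d}  B4 = {b, d, e, h}  B5 = {a, d, h, i}  B6 = {a, b, f, h}
Tree: B1–B2, B1–B3, B2–B4, B1–B5, B1–B6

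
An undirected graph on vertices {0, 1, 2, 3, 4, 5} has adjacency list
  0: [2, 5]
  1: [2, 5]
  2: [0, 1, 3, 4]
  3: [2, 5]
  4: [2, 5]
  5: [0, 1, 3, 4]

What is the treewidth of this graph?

A width-2 tree decomposition is:
Bags: B1 = {1, 2, 5}  B2 = {2, 3, 5}  B3 = {2, 4, 5}  B4 = {0, 2, 5}
Tree: B1–B2, B2–B3, B3–B4
The largest bag has 3 vertices, giving width 2; this decomposition certifies tw(G) ≤ 2. The edges 1–5–3–2–1 form a cycle, so G is not a tree and its treewidth is at least 2. Hence tw(G) = 2 exactly.

2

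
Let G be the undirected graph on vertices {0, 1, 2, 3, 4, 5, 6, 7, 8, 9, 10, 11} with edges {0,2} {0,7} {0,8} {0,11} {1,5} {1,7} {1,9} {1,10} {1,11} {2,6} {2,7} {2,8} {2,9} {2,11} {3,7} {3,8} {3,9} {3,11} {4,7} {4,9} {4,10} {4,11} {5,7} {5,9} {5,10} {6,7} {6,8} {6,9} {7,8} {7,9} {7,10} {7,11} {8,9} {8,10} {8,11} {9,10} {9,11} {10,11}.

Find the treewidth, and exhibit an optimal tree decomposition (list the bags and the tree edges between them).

Every bag has size at most 5, so the width is 5 − 1 = 4 and tw(G) ≤ 4. Conversely, {0, 2, 7, 8, 11} is a clique of size 5, and the vertices of any clique must share a bag in every tree decomposition; so some bag has ≥ 5 vertices and tw(G) ≥ 4. Hence tw(G) = 4 exactly.

Treewidth 4.
One optimal decomposition is:
Bags: B1 = {2, 7, 8, 9, 11}  B2 = {0, 2, 7, 8, 11}  B3 = {7, 8, 9, 10, 11}  B4 = {1, 7, 9, 10, 11}  B5 = {3, 7, 8, 9, 11}  B6 = {2, 6, 7, 8, 9}  B7 = {4, 7, 9, 10, 11}  B8 = {1, 5, 7, 9, 10}
Tree: B1–B2, B1–B3, B3–B4, B1–B5, B1–B6, B3–B7, B4–B8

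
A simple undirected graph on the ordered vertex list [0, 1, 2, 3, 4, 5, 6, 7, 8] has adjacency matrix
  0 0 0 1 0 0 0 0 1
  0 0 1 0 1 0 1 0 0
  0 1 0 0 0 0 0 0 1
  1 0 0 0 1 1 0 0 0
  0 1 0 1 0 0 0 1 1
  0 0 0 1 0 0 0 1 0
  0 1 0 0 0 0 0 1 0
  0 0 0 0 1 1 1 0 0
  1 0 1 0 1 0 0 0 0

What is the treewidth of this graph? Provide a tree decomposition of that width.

Each bag holds 4 vertices, so the decomposition has width 3, which upper-bounds the treewidth. For the lower bound: the 4 vertex sets {5,6,7}, {3}, {4}, {0,1,2,8} are disjoint, each induces a connected subgraph, and every pair is joined by at least one edge of G. Contracting each set to a single vertex therefore yields K_{4} as a minor, and since treewidth is minor-monotone, tw(G) ≥ tw(K_{4}) = 3. Combining the bounds, tw(G) = 3.

Treewidth 3.
One optimal decomposition is:
Bags: B1 = {3, 5, 6, 7}  B2 = {3, 4, 6, 7}  B3 = {1, 3, 4, 6}  B4 = {0, 1, 3, 4}  B5 = {0, 1, 4, 8}  B6 = {0, 1, 2, 8}
Tree: B1–B2, B2–B3, B3–B4, B4–B5, B5–B6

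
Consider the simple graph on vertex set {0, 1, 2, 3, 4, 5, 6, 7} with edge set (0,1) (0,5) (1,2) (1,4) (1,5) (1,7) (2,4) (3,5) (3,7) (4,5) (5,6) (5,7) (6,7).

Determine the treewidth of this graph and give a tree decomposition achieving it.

Treewidth 2.
Bags: B1 = {0, 1, 5}  B2 = {1, 5, 7}  B3 = {1, 4, 5}  B4 = {1, 2, 4}  B5 = {5, 6, 7}  B6 = {3, 5, 7}
Tree: B1–B2, B2–B3, B3–B4, B2–B5, B2–B6

The largest bag has 3 vertices, giving width 2; this decomposition certifies tw(G) ≤ 2. For the lower bound, the 3 vertices {1, 2, 4} are pairwise adjacent, and any tree decomposition puts a clique entirely inside one bag — forcing width ≥ 2. Therefore the treewidth is 2.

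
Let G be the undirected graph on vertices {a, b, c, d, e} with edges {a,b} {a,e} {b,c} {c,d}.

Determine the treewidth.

1

A width-1 tree decomposition is:
Bags: B1 = {b, c}  B2 = {c, d}  B3 = {a, b}  B4 = {a, e}
Tree: B1–B2, B1–B3, B3–B4
Every bag has size at most 2, so the width is 2 − 1 = 1 and tw(G) ≤ 1. Any graph with an edge has treewidth ≥ 1, and G has the edge b–c. Hence tw(G) = 1 exactly.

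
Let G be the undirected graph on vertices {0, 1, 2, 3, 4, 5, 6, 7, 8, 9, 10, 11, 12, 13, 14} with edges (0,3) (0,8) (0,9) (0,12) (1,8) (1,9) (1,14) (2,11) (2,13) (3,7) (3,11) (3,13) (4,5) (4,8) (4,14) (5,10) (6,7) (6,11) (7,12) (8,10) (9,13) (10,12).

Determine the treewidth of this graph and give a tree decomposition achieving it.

Every bag has size at most 4, so the width is 4 − 1 = 3 and tw(G) ≤ 3. For the lower bound: the 4 vertex sets {2,6,11}, {13}, {3}, {0,7,9,12} are disjoint, each induces a connected subgraph, and every pair is joined by at least one edge of G. Contracting each set to a single vertex therefore yields K_{4} as a minor, and since treewidth is minor-monotone, tw(G) ≥ tw(K_{4}) = 3. Combining the bounds, tw(G) = 3.

Treewidth 3.
Bags: B1 = {2, 6, 11, 13}  B2 = {3, 6, 11, 13}  B3 = {3, 6, 7, 13}  B4 = {3, 7, 9, 13}  B5 = {0, 3, 7, 9}  B6 = {0, 7, 9, 12}  B7 = {0, 1, 9, 12}  B8 = {0, 1, 8, 12}  B9 = {1, 8, 10, 12}  B10 = {1, 8, 10, 14}  B11 = {4, 8, 10, 14}  B12 = {4, 5, 10, 14}
Tree: B1–B2, B2–B3, B3–B4, B4–B5, B5–B6, B6–B7, B7–B8, B8–B9, B9–B10, B10–B11, B11–B12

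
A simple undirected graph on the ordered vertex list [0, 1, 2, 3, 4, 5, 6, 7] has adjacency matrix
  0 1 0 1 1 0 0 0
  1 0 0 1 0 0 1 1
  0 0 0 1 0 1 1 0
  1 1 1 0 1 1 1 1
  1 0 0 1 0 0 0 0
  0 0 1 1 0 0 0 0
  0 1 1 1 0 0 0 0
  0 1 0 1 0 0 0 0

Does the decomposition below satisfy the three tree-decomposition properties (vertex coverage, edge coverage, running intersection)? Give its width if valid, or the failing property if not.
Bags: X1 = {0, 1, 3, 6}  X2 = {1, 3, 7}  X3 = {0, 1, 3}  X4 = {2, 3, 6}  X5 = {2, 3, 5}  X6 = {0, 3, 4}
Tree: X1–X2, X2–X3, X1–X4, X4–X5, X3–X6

No — bags containing vertex 0 are not connected in the tree.

A tree decomposition must satisfy three properties: every vertex lies in some bag; for every edge, both endpoints lie together in some bag; and for every vertex, the bags containing it form a connected subtree. Here bags containing vertex 0 are not connected in the tree, so the decomposition is invalid.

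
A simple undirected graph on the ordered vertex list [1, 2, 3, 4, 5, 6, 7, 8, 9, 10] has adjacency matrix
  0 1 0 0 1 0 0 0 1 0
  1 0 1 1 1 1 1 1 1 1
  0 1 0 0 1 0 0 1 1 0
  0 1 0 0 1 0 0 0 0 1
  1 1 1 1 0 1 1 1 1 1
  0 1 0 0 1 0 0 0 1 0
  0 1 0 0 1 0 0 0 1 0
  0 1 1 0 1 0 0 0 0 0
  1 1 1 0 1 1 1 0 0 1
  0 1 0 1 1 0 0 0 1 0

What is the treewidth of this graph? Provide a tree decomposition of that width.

Treewidth 3.
One such decomposition:
Bags: B1 = {2, 5, 9, 10}  B2 = {1, 2, 5, 9}  B3 = {2, 5, 6, 9}  B4 = {2, 3, 5, 9}  B5 = {2, 4, 5, 10}  B6 = {2, 5, 7, 9}  B7 = {2, 3, 5, 8}
Tree: B1–B2, B1–B3, B1–B4, B1–B5, B3–B6, B4–B7

Every bag has size at most 4, so the width is 4 − 1 = 3 and tw(G) ≤ 3. For the lower bound, the 4 vertices {2, 3, 5, 8} are pairwise adjacent, and any tree decomposition puts a clique entirely inside one bag — forcing width ≥ 3. The upper and lower bounds meet at 3, so that is the treewidth.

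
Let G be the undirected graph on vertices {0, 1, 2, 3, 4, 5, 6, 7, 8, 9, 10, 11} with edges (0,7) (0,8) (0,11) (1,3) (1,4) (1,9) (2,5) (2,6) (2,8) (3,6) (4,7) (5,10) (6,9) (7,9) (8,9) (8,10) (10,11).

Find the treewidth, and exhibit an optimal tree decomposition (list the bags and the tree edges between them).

Each bag holds 4 vertices, so the decomposition has width 3, which upper-bounds the treewidth. For the lower bound: the 4 vertex sets {5,10,11}, {2}, {8}, {0,6,7,9} are disjoint, each induces a connected subgraph, and every pair is joined by at least one edge of G. Contracting each set to a single vertex therefore yields K_{4} as a minor, and since treewidth is minor-monotone, tw(G) ≥ tw(K_{4}) = 3. Hence tw(G) = 3 exactly.

Treewidth 3.
One such decomposition:
Bags: B1 = {2, 5, 10, 11}  B2 = {2, 8, 10, 11}  B3 = {0, 2, 8, 11}  B4 = {0, 2, 6, 8}  B5 = {0, 6, 8, 9}  B6 = {0, 6, 7, 9}  B7 = {3, 6, 7, 9}  B8 = {1, 3, 7, 9}  B9 = {1, 3, 4, 7}
Tree: B1–B2, B2–B3, B3–B4, B4–B5, B5–B6, B6–B7, B7–B8, B8–B9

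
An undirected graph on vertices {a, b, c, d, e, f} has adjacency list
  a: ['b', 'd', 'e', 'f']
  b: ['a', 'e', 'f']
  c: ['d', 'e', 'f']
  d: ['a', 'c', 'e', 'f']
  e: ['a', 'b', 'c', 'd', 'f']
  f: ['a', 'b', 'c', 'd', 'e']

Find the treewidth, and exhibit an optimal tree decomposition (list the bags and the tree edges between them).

Treewidth 3.
Bags: B1 = {a, d, e, f}  B2 = {a, b, e, f}  B3 = {c, d, e, f}
Tree: B1–B2, B1–B3

The largest bag has 4 vertices, giving width 3; this decomposition certifies tw(G) ≤ 3. For the lower bound, the 4 vertices {c, d, e, f} are pairwise adjacent, and any tree decomposition puts a clique entirely inside one bag — forcing width ≥ 3. Combining the bounds, tw(G) = 3.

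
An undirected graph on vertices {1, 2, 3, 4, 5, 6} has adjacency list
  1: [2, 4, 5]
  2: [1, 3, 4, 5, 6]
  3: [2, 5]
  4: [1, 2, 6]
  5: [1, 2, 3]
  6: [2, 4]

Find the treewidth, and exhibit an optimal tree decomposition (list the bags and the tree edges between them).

Treewidth 2.
One such decomposition:
Bags: B1 = {1, 2, 4}  B2 = {1, 2, 5}  B3 = {2, 4, 6}  B4 = {2, 3, 5}
Tree: B1–B2, B1–B3, B2–B4

The largest bag has 3 vertices, giving width 2; this decomposition certifies tw(G) ≤ 2. On the other hand G contains the 3-clique {1, 2, 4}. A clique must lie in a single bag of any decomposition, so no decomposition can have width below 2. The upper and lower bounds meet at 2, so that is the treewidth.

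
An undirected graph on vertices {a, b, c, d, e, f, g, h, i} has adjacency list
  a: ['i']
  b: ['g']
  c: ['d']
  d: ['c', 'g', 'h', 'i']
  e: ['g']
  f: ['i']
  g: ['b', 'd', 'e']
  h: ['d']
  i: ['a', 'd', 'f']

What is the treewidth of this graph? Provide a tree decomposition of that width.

Every bag has size at most 2, so the width is 2 − 1 = 1 and tw(G) ≤ 1. Any graph with an edge has treewidth ≥ 1, and G has the edge i–f. Combining the bounds, tw(G) = 1.

Treewidth 1.
One optimal decomposition is:
Bags: B1 = {f, i}  B2 = {d, i}  B3 = {a, i}  B4 = {d, h}  B5 = {d, g}  B6 = {b, g}  B7 = {c, d}  B8 = {e, g}
Tree: B1–B2, B1–B3, B2–B4, B4–B5, B5–B6, B4–B7, B6–B8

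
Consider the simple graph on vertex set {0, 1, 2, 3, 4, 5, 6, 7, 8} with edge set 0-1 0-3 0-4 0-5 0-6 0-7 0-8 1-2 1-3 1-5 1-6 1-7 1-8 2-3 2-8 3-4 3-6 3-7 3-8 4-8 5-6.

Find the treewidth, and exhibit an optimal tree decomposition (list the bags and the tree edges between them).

Treewidth 3.
One optimal decomposition is:
Bags: B1 = {0, 1, 3, 6}  B2 = {0, 1, 5, 6}  B3 = {0, 1, 3, 8}  B4 = {0, 3, 4, 8}  B5 = {1, 2, 3, 8}  B6 = {0, 1, 3, 7}
Tree: B1–B2, B1–B3, B3–B4, B3–B5, B1–B6

The largest bag has 4 vertices, giving width 3; this decomposition certifies tw(G) ≤ 3. For the lower bound, the 4 vertices {0, 1, 3, 8} are pairwise adjacent, and any tree decomposition puts a clique entirely inside one bag — forcing width ≥ 3. Therefore the treewidth is 3.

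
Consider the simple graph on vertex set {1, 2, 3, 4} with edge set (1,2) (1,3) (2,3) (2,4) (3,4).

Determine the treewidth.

A width-2 tree decomposition is:
Bags: B1 = {1, 2, 3}  B2 = {2, 3, 4}
Tree: B1–B2
The largest bag has 3 vertices, giving width 2; this decomposition certifies tw(G) ≤ 2. On the other hand G contains the 3-clique {1, 2, 3}. A clique must lie in a single bag of any decomposition, so no decomposition can have width below 2. Hence tw(G) = 2 exactly.

2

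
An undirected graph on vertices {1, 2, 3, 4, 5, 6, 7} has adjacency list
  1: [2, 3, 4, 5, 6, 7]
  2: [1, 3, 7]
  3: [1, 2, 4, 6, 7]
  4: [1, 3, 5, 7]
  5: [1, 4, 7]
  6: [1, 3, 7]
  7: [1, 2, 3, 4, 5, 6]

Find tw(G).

3

A width-3 tree decomposition is:
Bags: B1 = {1, 3, 6, 7}  B2 = {1, 2, 3, 7}  B3 = {1, 3, 4, 7}  B4 = {1, 4, 5, 7}
Tree: B1–B2, B2–B3, B3–B4
Each bag holds 4 vertices, so the decomposition has width 3, which upper-bounds the treewidth. On the other hand G contains the 4-clique {1, 2, 3, 7}. A clique must lie in a single bag of any decomposition, so no decomposition can have width below 3. Combining the bounds, tw(G) = 3.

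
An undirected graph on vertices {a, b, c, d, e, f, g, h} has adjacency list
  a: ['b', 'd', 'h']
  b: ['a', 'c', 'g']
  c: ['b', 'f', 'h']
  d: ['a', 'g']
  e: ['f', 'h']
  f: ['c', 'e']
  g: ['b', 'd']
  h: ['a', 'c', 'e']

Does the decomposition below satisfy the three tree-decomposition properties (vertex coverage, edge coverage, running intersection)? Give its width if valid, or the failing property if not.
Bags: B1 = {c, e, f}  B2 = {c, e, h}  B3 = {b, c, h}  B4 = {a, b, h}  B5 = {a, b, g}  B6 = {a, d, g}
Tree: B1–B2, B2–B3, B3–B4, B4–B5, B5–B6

Checking the three conditions: (i) the bags cover all of {a, b, c, d, e, f, g, h}; (ii) for each edge, some bag contains both endpoints; (iii) the bags containing any fixed vertex form a subtree. All hold, so the decomposition is valid with width 3 − 1 = 2.

Yes; width 2.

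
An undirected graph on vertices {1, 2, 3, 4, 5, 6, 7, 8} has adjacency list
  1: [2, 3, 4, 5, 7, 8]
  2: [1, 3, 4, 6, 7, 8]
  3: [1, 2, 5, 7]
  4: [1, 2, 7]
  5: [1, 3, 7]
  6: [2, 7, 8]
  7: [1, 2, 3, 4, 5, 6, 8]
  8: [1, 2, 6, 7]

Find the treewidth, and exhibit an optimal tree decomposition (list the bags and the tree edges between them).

The largest bag has 4 vertices, giving width 3; this decomposition certifies tw(G) ≤ 3. On the other hand G contains the 4-clique {1, 2, 7, 8}. A clique must lie in a single bag of any decomposition, so no decomposition can have width below 3. The upper and lower bounds meet at 3, so that is the treewidth.

Treewidth 3.
Bags: B1 = {1, 2, 4, 7}  B2 = {1, 2, 7, 8}  B3 = {1, 2, 3, 7}  B4 = {2, 6, 7, 8}  B5 = {1, 3, 5, 7}
Tree: B1–B2, B2–B3, B2–B4, B3–B5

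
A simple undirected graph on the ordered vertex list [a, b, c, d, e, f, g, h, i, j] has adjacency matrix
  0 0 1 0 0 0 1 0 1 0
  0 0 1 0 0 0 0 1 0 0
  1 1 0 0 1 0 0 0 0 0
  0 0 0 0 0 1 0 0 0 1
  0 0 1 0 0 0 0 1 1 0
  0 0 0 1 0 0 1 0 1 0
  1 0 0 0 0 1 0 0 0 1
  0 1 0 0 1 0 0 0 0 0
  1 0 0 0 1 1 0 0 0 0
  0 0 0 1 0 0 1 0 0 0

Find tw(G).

A width-2 tree decomposition is:
Bags: B1 = {d, f, j}  B2 = {f, g, j}  B3 = {f, g, i}  B4 = {a, g, i}  B5 = {a, e, i}  B6 = {a, c, e}  B7 = {c, e, h}  B8 = {b, c, h}
Tree: B1–B2, B2–B3, B3–B4, B4–B5, B5–B6, B6–B7, B7–B8
Each bag holds 3 vertices, so the decomposition has width 2, which upper-bounds the treewidth. For the lower bound, G contains the cycle d–j–g–f–d, so G is not a forest; only forests have treewidth ≤ 1, hence tw(G) ≥ 2. Therefore the treewidth is 2.

2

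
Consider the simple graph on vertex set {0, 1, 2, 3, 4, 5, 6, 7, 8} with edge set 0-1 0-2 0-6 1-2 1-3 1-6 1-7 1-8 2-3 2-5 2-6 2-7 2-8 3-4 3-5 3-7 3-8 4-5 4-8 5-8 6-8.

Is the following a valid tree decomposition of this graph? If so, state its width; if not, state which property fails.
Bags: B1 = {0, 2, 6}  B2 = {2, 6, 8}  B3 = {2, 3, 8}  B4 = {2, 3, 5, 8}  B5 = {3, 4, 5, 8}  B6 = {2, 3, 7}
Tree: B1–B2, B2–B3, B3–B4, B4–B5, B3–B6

No — vertex 1 appears in no bag.

A tree decomposition must satisfy three properties: every vertex lies in some bag; for every edge, both endpoints lie together in some bag; and for every vertex, the bags containing it form a connected subtree. Here vertex 1 appears in no bag, so the decomposition is invalid.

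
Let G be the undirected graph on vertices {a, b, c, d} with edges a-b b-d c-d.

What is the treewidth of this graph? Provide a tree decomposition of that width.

The largest bag has 2 vertices, giving width 1; this decomposition certifies tw(G) ≤ 1. Since G has at least one edge (e.g. c–d), it is not an edgeless graph, so tw(G) ≥ 1. Therefore the treewidth is 1.

Treewidth 1.
One such decomposition:
Bags: B1 = {c, d}  B2 = {b, d}  B3 = {a, b}
Tree: B1–B2, B2–B3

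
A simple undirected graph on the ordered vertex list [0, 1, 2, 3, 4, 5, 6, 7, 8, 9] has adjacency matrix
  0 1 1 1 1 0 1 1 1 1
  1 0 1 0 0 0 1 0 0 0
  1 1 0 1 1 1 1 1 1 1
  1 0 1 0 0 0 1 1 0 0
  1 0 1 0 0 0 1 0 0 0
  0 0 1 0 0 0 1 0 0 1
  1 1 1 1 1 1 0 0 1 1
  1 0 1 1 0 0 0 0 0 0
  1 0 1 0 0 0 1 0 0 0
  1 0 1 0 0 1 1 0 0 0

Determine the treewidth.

A width-3 tree decomposition is:
Bags: B1 = {0, 2, 3, 7}  B2 = {0, 2, 3, 6}  B3 = {0, 2, 6, 9}  B4 = {0, 2, 4, 6}  B5 = {0, 2, 6, 8}  B6 = {0, 1, 2, 6}  B7 = {2, 5, 6, 9}
Tree: B1–B2, B2–B3, B3–B4, B2–B5, B2–B6, B3–B7
Every bag has size at most 4, so the width is 4 − 1 = 3 and tw(G) ≤ 3. Conversely, {0, 1, 2, 6} is a clique of size 4, and the vertices of any clique must share a bag in every tree decomposition; so some bag has ≥ 4 vertices and tw(G) ≥ 3. The upper and lower bounds meet at 3, so that is the treewidth.

3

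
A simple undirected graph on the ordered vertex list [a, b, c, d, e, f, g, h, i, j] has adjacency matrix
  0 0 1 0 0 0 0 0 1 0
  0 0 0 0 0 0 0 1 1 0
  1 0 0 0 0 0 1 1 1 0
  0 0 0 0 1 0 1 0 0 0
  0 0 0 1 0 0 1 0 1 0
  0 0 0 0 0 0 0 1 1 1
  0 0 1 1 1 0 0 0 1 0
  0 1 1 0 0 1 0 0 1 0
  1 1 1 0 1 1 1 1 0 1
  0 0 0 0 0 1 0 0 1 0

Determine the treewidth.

2

A width-2 tree decomposition is:
Bags: B1 = {c, g, i}  B2 = {c, h, i}  B3 = {f, h, i}  B4 = {a, c, i}  B5 = {f, i, j}  B6 = {e, g, i}  B7 = {d, e, g}  B8 = {b, h, i}
Tree: B1–B2, B2–B3, B2–B4, B3–B5, B1–B6, B6–B7, B3–B8
Every bag has size at most 3, so the width is 3 − 1 = 2 and tw(G) ≤ 2. For the lower bound, the 3 vertices {d, e, g} are pairwise adjacent, and any tree decomposition puts a clique entirely inside one bag — forcing width ≥ 2. The upper and lower bounds meet at 2, so that is the treewidth.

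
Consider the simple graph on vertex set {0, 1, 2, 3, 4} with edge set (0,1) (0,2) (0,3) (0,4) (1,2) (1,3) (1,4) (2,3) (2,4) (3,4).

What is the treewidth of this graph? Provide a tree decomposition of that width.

Treewidth 4.
One optimal decomposition is:
Bags: B1 = {0, 1, 2, 3, 4}
Tree: (single bag)

A single bag containing all 5 vertices is trivially a valid decomposition of width 4. For the lower bound, the 5 vertices {0, 1, 2, 3, 4} are pairwise adjacent, and any tree decomposition puts a clique entirely inside one bag — forcing width ≥ 4. The upper and lower bounds meet at 4, so that is the treewidth.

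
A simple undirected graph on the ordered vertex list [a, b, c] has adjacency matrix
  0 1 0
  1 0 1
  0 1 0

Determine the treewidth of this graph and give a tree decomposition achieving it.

Every bag has size at most 2, so the width is 2 − 1 = 1 and tw(G) ≤ 1. Since G has at least one edge (e.g. c–b), it is not an edgeless graph, so tw(G) ≥ 1. Hence tw(G) = 1 exactly.

Treewidth 1.
Bags: B1 = {b, c}  B2 = {a, b}
Tree: B1–B2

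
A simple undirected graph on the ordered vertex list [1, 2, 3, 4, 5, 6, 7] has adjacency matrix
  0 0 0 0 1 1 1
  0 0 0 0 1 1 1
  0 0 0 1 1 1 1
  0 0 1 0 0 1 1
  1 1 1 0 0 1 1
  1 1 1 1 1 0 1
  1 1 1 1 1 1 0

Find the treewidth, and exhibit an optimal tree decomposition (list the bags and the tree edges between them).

Every bag has size at most 4, so the width is 4 − 1 = 3 and tw(G) ≤ 3. On the other hand G contains the 4-clique {3, 4, 6, 7}. A clique must lie in a single bag of any decomposition, so no decomposition can have width below 3. The upper and lower bounds meet at 3, so that is the treewidth.

Treewidth 3.
One such decomposition:
Bags: B1 = {3, 5, 6, 7}  B2 = {2, 5, 6, 7}  B3 = {1, 5, 6, 7}  B4 = {3, 4, 6, 7}
Tree: B1–B2, B2–B3, B1–B4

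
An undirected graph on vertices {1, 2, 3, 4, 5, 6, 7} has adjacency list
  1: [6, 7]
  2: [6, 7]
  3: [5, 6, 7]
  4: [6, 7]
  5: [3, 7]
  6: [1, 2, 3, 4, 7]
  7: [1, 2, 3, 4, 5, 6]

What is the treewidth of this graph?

A width-2 tree decomposition is:
Bags: B1 = {4, 6, 7}  B2 = {2, 6, 7}  B3 = {1, 6, 7}  B4 = {3, 6, 7}  B5 = {3, 5, 7}
Tree: B1–B2, B1–B3, B3–B4, B4–B5
Every bag has size at most 3, so the width is 3 − 1 = 2 and tw(G) ≤ 2. Conversely, {3, 5, 7} is a clique of size 3, and the vertices of any clique must share a bag in every tree decomposition; so some bag has ≥ 3 vertices and tw(G) ≥ 2. Hence tw(G) = 2 exactly.

2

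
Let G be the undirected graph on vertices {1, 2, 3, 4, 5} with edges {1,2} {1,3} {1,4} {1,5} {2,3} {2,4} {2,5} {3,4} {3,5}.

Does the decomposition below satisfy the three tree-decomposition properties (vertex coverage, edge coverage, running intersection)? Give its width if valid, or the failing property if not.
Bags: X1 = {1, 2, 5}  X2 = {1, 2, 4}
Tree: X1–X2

A tree decomposition must satisfy three properties: every vertex lies in some bag; for every edge, both endpoints lie together in some bag; and for every vertex, the bags containing it form a connected subtree. Here vertex 3 appears in no bag, so the decomposition is invalid.

No — vertex 3 appears in no bag.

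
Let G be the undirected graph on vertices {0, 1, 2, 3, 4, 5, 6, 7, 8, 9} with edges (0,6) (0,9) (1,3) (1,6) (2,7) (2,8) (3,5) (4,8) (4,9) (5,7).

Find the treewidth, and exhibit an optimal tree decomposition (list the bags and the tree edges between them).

Every bag has size at most 3, so the width is 3 − 1 = 2 and tw(G) ≤ 2. Since 7–2–8–4–9–0–6–1–3–5–7 is a cycle in G, G is not acyclic. Forests are exactly the graphs of treewidth ≤ 1, so tw(G) ≥ 2. Therefore the treewidth is 2.

Treewidth 2.
Bags: B1 = {2, 7, 8}  B2 = {4, 7, 8}  B3 = {4, 7, 9}  B4 = {0, 7, 9}  B5 = {0, 6, 7}  B6 = {1, 6, 7}  B7 = {1, 3, 7}  B8 = {3, 5, 7}
Tree: B1–B2, B2–B3, B3–B4, B4–B5, B5–B6, B6–B7, B7–B8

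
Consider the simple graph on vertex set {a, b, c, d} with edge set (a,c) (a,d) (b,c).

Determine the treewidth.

1

A width-1 tree decomposition is:
Bags: B1 = {a, c}  B2 = {b, c}  B3 = {a, d}
Tree: B1–B2, B1–B3
Every bag has size at most 2, so the width is 2 − 1 = 1 and tw(G) ≤ 1. Since G has at least one edge (e.g. c–a), it is not an edgeless graph, so tw(G) ≥ 1. Therefore the treewidth is 1.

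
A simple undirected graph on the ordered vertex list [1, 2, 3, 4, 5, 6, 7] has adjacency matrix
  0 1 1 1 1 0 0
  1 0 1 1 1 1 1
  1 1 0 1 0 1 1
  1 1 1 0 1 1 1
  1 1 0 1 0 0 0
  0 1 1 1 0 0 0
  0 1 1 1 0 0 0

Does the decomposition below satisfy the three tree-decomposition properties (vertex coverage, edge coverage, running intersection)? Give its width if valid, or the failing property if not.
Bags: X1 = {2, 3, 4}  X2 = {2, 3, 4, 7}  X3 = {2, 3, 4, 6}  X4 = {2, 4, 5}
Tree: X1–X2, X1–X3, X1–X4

No — vertex 1 appears in no bag.

A tree decomposition must satisfy three properties: every vertex lies in some bag; for every edge, both endpoints lie together in some bag; and for every vertex, the bags containing it form a connected subtree. Here vertex 1 appears in no bag, so the decomposition is invalid.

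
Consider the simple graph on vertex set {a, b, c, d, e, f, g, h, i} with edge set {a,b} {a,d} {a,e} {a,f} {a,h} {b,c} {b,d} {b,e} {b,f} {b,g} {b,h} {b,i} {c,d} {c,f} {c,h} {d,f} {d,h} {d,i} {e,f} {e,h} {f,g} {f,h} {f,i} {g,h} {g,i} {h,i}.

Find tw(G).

4

A width-4 tree decomposition is:
Bags: B1 = {a, b, d, f, h}  B2 = {b, d, f, h, i}  B3 = {b, f, g, h, i}  B4 = {a, b, e, f, h}  B5 = {b, c, d, f, h}
Tree: B1–B2, B2–B3, B1–B4, B2–B5
The largest bag has 5 vertices, giving width 4; this decomposition certifies tw(G) ≤ 4. Conversely, {b, c, d, f, h} is a clique of size 5, and the vertices of any clique must share a bag in every tree decomposition; so some bag has ≥ 5 vertices and tw(G) ≥ 4. The upper and lower bounds meet at 4, so that is the treewidth.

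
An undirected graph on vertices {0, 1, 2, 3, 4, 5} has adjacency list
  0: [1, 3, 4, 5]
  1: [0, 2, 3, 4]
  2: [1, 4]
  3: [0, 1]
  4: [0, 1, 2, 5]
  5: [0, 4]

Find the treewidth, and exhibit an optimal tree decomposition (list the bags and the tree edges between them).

The largest bag has 3 vertices, giving width 2; this decomposition certifies tw(G) ≤ 2. Conversely, {0, 1, 3} is a clique of size 3, and the vertices of any clique must share a bag in every tree decomposition; so some bag has ≥ 3 vertices and tw(G) ≥ 2. Hence tw(G) = 2 exactly.

Treewidth 2.
One optimal decomposition is:
Bags: B1 = {0, 1, 3}  B2 = {0, 1, 4}  B3 = {0, 4, 5}  B4 = {1, 2, 4}
Tree: B1–B2, B2–B3, B2–B4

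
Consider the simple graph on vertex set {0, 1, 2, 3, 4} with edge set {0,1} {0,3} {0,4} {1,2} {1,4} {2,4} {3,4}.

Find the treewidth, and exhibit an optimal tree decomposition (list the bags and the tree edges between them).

Treewidth 2.
Bags: B1 = {0, 3, 4}  B2 = {0, 1, 4}  B3 = {1, 2, 4}
Tree: B1–B2, B2–B3

Each bag holds 3 vertices, so the decomposition has width 2, which upper-bounds the treewidth. Conversely, {0, 1, 4} is a clique of size 3, and the vertices of any clique must share a bag in every tree decomposition; so some bag has ≥ 3 vertices and tw(G) ≥ 2. Hence tw(G) = 2 exactly.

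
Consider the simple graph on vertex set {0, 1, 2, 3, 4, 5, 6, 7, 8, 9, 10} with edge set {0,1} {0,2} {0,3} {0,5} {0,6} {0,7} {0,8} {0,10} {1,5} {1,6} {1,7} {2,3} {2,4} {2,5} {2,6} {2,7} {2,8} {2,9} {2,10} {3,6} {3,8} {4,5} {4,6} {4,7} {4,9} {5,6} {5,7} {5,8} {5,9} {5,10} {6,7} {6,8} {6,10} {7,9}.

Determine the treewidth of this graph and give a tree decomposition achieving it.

Treewidth 4.
One optimal decomposition is:
Bags: B1 = {2, 4, 5, 6, 7}  B2 = {0, 2, 5, 6, 7}  B3 = {2, 4, 5, 7, 9}  B4 = {0, 2, 5, 6, 8}  B5 = {0, 1, 5, 6, 7}  B6 = {0, 2, 5, 6, 10}  B7 = {0, 2, 3, 6, 8}
Tree: B1–B2, B1–B3, B2–B4, B2–B5, B2–B6, B4–B7

Each bag holds 5 vertices, so the decomposition has width 4, which upper-bounds the treewidth. On the other hand G contains the 5-clique {0, 1, 5, 6, 7}. A clique must lie in a single bag of any decomposition, so no decomposition can have width below 4. The upper and lower bounds meet at 4, so that is the treewidth.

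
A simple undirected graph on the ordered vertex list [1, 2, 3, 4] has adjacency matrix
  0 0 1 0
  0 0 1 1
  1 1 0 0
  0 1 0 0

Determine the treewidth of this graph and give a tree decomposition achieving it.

Every bag has size at most 2, so the width is 2 − 1 = 1 and tw(G) ≤ 1. Since G has at least one edge (e.g. 3–2), it is not an edgeless graph, so tw(G) ≥ 1. Combining the bounds, tw(G) = 1.

Treewidth 1.
One such decomposition:
Bags: B1 = {2, 3}  B2 = {1, 3}  B3 = {2, 4}
Tree: B1–B2, B1–B3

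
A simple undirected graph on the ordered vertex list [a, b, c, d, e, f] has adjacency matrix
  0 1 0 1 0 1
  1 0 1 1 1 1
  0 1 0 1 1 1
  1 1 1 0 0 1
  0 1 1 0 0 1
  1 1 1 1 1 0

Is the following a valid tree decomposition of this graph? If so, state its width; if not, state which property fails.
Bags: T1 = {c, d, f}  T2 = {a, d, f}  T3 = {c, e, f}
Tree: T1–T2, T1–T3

A tree decomposition must satisfy three properties: every vertex lies in some bag; for every edge, both endpoints lie together in some bag; and for every vertex, the bags containing it form a connected subtree. Here vertex b appears in no bag, so the decomposition is invalid.

No — vertex b appears in no bag.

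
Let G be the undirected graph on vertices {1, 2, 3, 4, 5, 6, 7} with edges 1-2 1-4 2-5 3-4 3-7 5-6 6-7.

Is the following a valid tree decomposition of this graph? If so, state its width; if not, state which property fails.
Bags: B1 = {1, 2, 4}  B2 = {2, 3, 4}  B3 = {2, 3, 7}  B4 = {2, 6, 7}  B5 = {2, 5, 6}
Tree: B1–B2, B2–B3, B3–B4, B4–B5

Yes; width 2.

Vertex coverage: the bags together contain {1, 2, 3, 4, 5, 6, 7}, the full vertex set. Edge coverage: each edge of G has both endpoints in at least one bag. Running intersection: for every vertex, the bags containing it form a connected subtree. All three properties hold, so this is a valid tree decomposition of width max|bag| − 1 = 2, and hence tw(G) ≤ 2.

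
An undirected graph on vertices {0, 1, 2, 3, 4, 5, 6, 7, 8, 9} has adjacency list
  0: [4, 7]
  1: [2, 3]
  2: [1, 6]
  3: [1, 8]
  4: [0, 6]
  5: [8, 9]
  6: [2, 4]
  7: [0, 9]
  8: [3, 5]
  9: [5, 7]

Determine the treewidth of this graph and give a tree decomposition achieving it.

Each bag holds 3 vertices, so the decomposition has width 2, which upper-bounds the treewidth. The edges 5–8–3–1–2–6–4–0–7–9–5 form a cycle, so G is not a tree and its treewidth is at least 2. The upper and lower bounds meet at 2, so that is the treewidth.

Treewidth 2.
Bags: B1 = {3, 5, 8}  B2 = {1, 3, 5}  B3 = {1, 2, 5}  B4 = {2, 5, 6}  B5 = {4, 5, 6}  B6 = {0, 4, 5}  B7 = {0, 5, 7}  B8 = {5, 7, 9}
Tree: B1–B2, B2–B3, B3–B4, B4–B5, B5–B6, B6–B7, B7–B8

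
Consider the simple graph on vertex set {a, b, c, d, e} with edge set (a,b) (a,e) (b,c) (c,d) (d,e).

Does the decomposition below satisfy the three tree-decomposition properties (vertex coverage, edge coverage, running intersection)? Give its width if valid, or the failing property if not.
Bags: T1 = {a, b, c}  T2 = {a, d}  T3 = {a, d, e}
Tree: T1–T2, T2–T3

A tree decomposition must satisfy three properties: every vertex lies in some bag; for every edge, both endpoints lie together in some bag; and for every vertex, the bags containing it form a connected subtree. Here edge (c,d) lies in no bag, so the decomposition is invalid.

No — edge (c,d) lies in no bag.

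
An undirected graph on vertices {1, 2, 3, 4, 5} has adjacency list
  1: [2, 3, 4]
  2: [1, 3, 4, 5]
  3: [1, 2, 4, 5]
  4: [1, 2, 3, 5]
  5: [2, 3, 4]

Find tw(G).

3

A width-3 tree decomposition is:
Bags: B1 = {2, 3, 4, 5}  B2 = {1, 2, 3, 4}
Tree: B1–B2
The largest bag has 4 vertices, giving width 3; this decomposition certifies tw(G) ≤ 3. For the lower bound, the 4 vertices {1, 2, 3, 4} are pairwise adjacent, and any tree decomposition puts a clique entirely inside one bag — forcing width ≥ 3. Combining the bounds, tw(G) = 3.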